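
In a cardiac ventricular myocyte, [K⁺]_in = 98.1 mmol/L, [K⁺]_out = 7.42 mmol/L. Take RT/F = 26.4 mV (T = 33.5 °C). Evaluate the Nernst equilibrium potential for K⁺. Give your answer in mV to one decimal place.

E = (26.4/z) · ln([K⁺]_out/[K⁺]_in) with z = +1.
= (26.4/1) · ln(7.42/98.1) = 26.40 · ln(0.07564)
= 26.40 · (-2.5818) = -68.16 mV

-68.2 mV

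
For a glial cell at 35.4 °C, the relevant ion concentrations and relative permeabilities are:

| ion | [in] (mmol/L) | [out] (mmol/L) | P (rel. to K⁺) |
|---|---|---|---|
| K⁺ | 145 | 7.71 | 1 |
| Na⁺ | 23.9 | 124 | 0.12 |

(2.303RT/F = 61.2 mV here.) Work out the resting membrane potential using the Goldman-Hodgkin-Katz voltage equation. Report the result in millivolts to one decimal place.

-49.9 mV

Vm = 61.2 · log₁₀[(Σ P·[cation]ₒ + Σ P·[anion]ᵢ) / (Σ P·[cation]ᵢ + Σ P·[anion]ₒ)]
Numerator = 1×7.71 + 0.12×124 = 22.59
Denominator = 1×145 + 0.12×23.9 = 147.9
Vm = 61.2 · log₁₀(0.15277) = 61.2 × (-0.8160) = -49.94 mV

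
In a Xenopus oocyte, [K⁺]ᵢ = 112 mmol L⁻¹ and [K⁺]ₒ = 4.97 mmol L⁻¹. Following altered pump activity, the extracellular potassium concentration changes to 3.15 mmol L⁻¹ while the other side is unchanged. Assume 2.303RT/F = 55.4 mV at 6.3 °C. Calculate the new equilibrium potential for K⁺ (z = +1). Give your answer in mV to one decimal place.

-85.9 mV

After the shift: [K⁺]_out = 3.15, [K⁺]_in = 112 mmol L⁻¹.
E_new = (55.4/1)·log₁₀(3.15/112) = 55.40 · (-1.5509) = -85.92 mV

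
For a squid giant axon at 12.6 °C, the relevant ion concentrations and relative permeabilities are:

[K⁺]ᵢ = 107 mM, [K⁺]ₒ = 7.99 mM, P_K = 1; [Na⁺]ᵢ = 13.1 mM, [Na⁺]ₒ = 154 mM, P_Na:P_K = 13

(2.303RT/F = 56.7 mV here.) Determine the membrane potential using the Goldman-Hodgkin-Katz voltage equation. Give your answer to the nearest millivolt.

Vm = 56.7 · log₁₀[(Σ P·[cation]ₒ + Σ P·[anion]ᵢ) / (Σ P·[cation]ᵢ + Σ P·[anion]ₒ)]
Numerator = 1×7.99 + 13×154 = 2010
Denominator = 1×107 + 13×13.1 = 277.3
Vm = 56.7 · log₁₀(7.2484) = 56.7 × (0.8602) = 48.78 mV

49 mV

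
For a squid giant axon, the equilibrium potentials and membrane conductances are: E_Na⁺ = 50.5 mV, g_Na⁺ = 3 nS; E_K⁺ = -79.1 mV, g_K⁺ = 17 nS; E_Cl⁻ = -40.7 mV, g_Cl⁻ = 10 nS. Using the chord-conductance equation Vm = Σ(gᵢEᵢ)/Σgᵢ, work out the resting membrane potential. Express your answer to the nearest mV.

-53 mV

Σ gᵢEᵢ = 3·(50.5) + 17·(-79.1) + 10·(-40.7) = -1600.20
Σ gᵢ = 3 + 17 + 10 = 30
Vm = -1600.20 / 30 = -53.34 mV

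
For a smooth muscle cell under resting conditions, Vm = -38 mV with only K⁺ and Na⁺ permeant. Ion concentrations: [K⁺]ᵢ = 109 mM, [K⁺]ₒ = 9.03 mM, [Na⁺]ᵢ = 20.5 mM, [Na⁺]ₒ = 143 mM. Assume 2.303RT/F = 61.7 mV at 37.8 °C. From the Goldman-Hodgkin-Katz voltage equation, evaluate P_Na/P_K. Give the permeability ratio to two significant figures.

Let α = P_Na/P_K. GHK: Vm = 61.7·log₁₀[(Kₒ + α·Naₒ)/(Kᵢ + α·Naᵢ)].
10^(Vm/61.7) = 10^(-38.0/61.7) = 0.24217
So 0.24217·(Kᵢ + α·Naᵢ) = Kₒ + α·Naₒ → α = (0.24217·109.0 − 9.03) / (143.0 − 0.24217·20.5)
α = (26.4 − 9.03) / (143.0 − 4.964) = 17.37/138 = 0.1258

0.13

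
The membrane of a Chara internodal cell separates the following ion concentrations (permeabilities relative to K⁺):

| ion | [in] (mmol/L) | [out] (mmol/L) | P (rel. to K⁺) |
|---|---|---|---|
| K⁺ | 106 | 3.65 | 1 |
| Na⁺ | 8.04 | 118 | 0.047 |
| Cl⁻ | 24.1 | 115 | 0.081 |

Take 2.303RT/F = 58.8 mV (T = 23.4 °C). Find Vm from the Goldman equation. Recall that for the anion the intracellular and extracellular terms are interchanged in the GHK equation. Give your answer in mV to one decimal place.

-59.7 mV

Vm = 58.8 · log₁₀[(Σ P·[cation]ₒ + Σ P·[anion]ᵢ) / (Σ P·[cation]ᵢ + Σ P·[anion]ₒ)]
Numerator = 1×3.65 + 0.047×118 + 0.081×24.1 = 11.15
Denominator = 1×106 + 0.047×8.04 + 0.081×115 = 115.7
Vm = 58.8 · log₁₀(0.096359) = 58.8 × (-1.0161) = -59.75 mV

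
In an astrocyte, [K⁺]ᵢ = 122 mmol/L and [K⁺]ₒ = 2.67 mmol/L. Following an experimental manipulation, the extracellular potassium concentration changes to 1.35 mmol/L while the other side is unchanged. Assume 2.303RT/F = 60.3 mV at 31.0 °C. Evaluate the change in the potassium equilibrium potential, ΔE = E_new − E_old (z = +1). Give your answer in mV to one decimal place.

-17.9 mV

E_old = (60.3/1)·log₁₀(2.67/122) = -100.09 mV
E_new = (60.3/1)·log₁₀(1.35/122) = -117.95 mV
ΔE = -117.95 − (-100.09) = -17.86 mV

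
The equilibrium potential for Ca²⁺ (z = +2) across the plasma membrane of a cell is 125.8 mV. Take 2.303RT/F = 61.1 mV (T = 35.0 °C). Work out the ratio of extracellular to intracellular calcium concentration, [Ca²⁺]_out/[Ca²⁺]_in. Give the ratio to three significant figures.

log₁₀([out]/[in]) = E·z/(61.1) = 125.8 × 2 / 61.1 = 4.1178
[out]/[in] = 10^(4.1178) = 1.312e+04

13100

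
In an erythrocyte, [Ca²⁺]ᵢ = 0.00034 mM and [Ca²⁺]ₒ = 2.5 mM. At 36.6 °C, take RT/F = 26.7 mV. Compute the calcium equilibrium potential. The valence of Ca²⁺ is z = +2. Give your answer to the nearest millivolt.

E = (26.7/z) · ln([Ca²⁺]_out/[Ca²⁺]_in) with z = +2.
= (26.7/2) · ln(2.5/0.00034) = 13.35 · ln(7353)
= 13.35 · (8.9029) = 118.85 mV

119 mV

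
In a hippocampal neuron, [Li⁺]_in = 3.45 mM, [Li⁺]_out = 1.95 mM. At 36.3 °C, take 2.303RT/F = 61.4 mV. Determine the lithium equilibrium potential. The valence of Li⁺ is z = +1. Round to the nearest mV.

-15 mV

E = (61.4/z) · log₁₀([Li⁺]_out/[Li⁺]_in) with z = +1.
= (61.4/1) · log₁₀(1.95/3.45) = 61.40 · log₁₀(0.5652)
= 61.40 · (-0.2478) = -15.21 mV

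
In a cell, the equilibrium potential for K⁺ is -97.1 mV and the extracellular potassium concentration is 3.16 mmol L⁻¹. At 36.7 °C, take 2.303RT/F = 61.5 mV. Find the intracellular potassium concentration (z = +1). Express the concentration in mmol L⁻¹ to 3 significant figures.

120 mmol L⁻¹

Nernst: E = (61.5/1) · log₁₀([out]/[in]), so log₁₀([out]/[in]) = -97.1 × 1 / 61.5 = -1.5789.
[out]/[in] = 10^(-1.5789) = 0.02637.
[in] = 3.16 / 0.02637 = 119.8 mmol L⁻¹.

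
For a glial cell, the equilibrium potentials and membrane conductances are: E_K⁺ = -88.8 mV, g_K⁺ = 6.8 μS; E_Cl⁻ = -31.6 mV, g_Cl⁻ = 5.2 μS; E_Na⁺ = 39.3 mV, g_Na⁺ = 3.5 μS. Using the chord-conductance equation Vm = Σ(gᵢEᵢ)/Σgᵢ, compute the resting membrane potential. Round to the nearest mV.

Σ gᵢEᵢ = 6.8·(-88.8) + 5.2·(-31.6) + 3.5·(39.3) = -630.61
Σ gᵢ = 6.8 + 5.2 + 3.5 = 15.5
Vm = -630.61 / 15.5 = -40.68 mV

-41 mV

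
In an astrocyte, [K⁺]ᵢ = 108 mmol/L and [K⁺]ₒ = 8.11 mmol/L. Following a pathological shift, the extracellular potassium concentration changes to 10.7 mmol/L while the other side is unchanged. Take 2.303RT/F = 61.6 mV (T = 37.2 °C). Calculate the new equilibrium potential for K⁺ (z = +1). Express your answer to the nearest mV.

After the shift: [K⁺]_out = 10.7, [K⁺]_in = 108 mmol/L.
E_new = (61.6/1)·log₁₀(10.7/108) = 61.60 · (-1.0040) = -61.85 mV

-62 mV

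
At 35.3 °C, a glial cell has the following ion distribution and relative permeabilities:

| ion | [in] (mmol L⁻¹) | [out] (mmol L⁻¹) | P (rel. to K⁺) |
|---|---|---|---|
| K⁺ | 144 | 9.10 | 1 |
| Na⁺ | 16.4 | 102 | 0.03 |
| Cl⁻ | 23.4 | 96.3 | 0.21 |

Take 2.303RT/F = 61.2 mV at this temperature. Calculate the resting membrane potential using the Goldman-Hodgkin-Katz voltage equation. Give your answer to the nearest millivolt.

-60 mV

Vm = 61.2 · log₁₀[(Σ P·[cation]ₒ + Σ P·[anion]ᵢ) / (Σ P·[cation]ᵢ + Σ P·[anion]ₒ)]
Numerator = 1×9.10 + 0.03×102 + 0.21×23.4 = 17.07
Denominator = 1×144 + 0.03×16.4 + 0.21×96.3 = 164.7
Vm = 61.2 · log₁₀(0.10366) = 61.2 × (-0.9844) = -60.25 mV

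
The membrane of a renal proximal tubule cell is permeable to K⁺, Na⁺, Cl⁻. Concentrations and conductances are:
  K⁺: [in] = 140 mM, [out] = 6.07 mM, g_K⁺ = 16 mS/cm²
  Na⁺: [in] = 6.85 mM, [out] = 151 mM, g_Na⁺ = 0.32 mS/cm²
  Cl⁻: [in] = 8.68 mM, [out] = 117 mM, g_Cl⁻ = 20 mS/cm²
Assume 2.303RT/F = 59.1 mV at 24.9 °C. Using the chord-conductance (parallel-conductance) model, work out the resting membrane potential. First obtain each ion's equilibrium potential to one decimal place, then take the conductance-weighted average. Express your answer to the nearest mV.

-72 mV

E_K⁺ = (59.1/1)·log₁₀(6.07/140) = -80.5 mV
E_Na⁺ = (59.1/1)·log₁₀(151/6.85) = 79.4 mV
E_Cl⁻ = (59.1/-1)·log₁₀(117/8.68) = -66.8 mV
Vm = (Σ gᵢEᵢ)/(Σ gᵢ) = (16·-80.5 + 0.32·79.4 + 20·-66.8) / (16 + 0.32 + 20)
= -2598.59 / 36.32 = -71.55 mV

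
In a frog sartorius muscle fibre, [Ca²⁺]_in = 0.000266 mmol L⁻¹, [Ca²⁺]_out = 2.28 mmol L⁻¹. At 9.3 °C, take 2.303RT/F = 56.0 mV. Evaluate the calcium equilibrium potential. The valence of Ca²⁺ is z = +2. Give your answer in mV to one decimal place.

110.1 mV

E = (56.0/z) · log₁₀([Ca²⁺]_out/[Ca²⁺]_in) with z = +2.
= (56.0/2) · log₁₀(2.28/0.000266) = 28.00 · log₁₀(8571)
= 28.00 · (3.9331) = 110.13 mV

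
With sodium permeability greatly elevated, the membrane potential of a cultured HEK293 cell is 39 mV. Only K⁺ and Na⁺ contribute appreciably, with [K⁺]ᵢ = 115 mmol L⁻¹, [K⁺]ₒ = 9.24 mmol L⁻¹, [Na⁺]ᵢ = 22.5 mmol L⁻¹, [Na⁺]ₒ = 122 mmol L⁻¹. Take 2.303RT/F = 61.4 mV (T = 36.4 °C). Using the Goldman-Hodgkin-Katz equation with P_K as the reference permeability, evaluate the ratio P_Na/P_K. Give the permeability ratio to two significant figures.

Let α = P_Na/P_K. GHK: Vm = 61.4·log₁₀[(Kₒ + α·Naₒ)/(Kᵢ + α·Naᵢ)].
10^(Vm/61.4) = 10^(39.0/61.4) = 4.317
So 4.317·(Kᵢ + α·Naᵢ) = Kₒ + α·Naₒ → α = (4.317·115.0 − 9.24) / (122.0 − 4.317·22.5)
α = (496.5 − 9.24) / (122.0 − 97.13) = 487.2/24.87 = 19.59

20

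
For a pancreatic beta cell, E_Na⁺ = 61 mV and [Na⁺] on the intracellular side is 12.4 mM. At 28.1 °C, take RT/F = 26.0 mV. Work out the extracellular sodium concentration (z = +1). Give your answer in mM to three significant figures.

Nernst: E = (26.0/1) · ln([out]/[in]), so ln([out]/[in]) = 61.0 × 1 / 26.0 = 2.3462.
[out]/[in] = e^(2.3462) = 10.45.
[out] = 10.45 × 12.4 = 129.5 mM.

130 mM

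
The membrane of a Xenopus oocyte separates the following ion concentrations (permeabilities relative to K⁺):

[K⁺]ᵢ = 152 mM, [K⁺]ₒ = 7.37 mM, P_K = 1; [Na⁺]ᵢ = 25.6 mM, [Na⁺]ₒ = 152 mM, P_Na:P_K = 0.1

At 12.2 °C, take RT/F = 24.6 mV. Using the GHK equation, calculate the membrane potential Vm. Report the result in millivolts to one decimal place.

Vm = 24.6 · ln[(Σ P·[cation]ₒ + Σ P·[anion]ᵢ) / (Σ P·[cation]ᵢ + Σ P·[anion]ₒ)]
Numerator = 1×7.37 + 0.1×152 = 22.57
Denominator = 1×152 + 0.1×25.6 = 154.6
Vm = 24.6 · ln(0.14603) = 24.6 × (-1.9240) = -47.33 mV

-47.3 mV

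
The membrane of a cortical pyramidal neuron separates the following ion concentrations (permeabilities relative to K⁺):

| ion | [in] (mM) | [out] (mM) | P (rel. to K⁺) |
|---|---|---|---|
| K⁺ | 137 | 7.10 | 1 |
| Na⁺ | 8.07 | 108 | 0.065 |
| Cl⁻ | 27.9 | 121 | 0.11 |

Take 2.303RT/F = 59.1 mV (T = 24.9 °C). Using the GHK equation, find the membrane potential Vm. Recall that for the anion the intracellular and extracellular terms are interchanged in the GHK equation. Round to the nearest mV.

-56 mV

Vm = 59.1 · log₁₀[(Σ P·[cation]ₒ + Σ P·[anion]ᵢ) / (Σ P·[cation]ᵢ + Σ P·[anion]ₒ)]
Numerator = 1×7.10 + 0.065×108 + 0.11×27.9 = 17.19
Denominator = 1×137 + 0.065×8.07 + 0.11×121 = 150.8
Vm = 59.1 · log₁₀(0.11396) = 59.1 × (-0.9433) = -55.75 mV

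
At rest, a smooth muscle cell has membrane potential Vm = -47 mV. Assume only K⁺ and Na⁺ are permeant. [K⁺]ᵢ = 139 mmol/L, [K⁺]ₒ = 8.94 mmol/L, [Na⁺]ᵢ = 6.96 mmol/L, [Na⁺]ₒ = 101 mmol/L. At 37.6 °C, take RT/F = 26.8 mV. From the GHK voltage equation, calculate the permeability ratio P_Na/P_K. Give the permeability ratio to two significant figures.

0.15

Let α = P_Na/P_K. GHK: Vm = 26.8·ln[(Kₒ + α·Naₒ)/(Kᵢ + α·Naᵢ)].
e^(Vm/26.8) = e^(-47.0/26.8) = 0.17313
So 0.17313·(Kᵢ + α·Naᵢ) = Kₒ + α·Naₒ → α = (0.17313·139.0 − 8.94) / (101.0 − 0.17313·6.96)
α = (24.06 − 8.94) / (101.0 − 1.205) = 15.12/99.8 = 0.1516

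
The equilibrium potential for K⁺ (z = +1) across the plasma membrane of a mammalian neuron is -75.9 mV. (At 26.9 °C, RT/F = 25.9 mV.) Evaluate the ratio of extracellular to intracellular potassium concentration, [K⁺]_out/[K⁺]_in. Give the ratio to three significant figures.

0.0534

ln([out]/[in]) = E·z/(25.9) = -75.9 × 1 / 25.9 = -2.9305
[out]/[in] = e^(-2.9305) = 0.05337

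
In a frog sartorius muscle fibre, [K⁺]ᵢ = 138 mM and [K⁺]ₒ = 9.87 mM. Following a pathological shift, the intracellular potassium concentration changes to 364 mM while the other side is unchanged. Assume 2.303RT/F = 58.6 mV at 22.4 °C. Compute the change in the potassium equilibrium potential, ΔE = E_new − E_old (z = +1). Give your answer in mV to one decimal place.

-24.7 mV

E_old = (58.6/1)·log₁₀(9.87/138) = -67.13 mV
E_new = (58.6/1)·log₁₀(9.87/364) = -91.81 mV
ΔE = -91.81 − (-67.13) = -24.68 mV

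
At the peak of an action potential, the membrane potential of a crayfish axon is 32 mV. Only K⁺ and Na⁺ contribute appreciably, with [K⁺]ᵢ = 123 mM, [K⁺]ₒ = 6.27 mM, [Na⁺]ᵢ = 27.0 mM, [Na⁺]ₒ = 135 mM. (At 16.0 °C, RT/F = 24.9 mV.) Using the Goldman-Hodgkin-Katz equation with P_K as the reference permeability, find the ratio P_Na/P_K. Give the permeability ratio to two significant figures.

Let α = P_Na/P_K. GHK: Vm = 24.9·ln[(Kₒ + α·Naₒ)/(Kᵢ + α·Naᵢ)].
e^(Vm/24.9) = e^(32.0/24.9) = 3.6152
So 3.6152·(Kᵢ + α·Naᵢ) = Kₒ + α·Naₒ → α = (3.6152·123.0 − 6.27) / (135.0 − 3.6152·27.0)
α = (444.7 − 6.27) / (135.0 − 97.61) = 438.4/37.39 = 11.72

12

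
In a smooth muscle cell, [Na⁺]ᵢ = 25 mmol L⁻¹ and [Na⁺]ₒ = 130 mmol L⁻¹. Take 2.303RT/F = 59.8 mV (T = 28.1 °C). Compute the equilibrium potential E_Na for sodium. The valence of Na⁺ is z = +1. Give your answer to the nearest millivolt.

E = (59.8/z) · log₁₀([Na⁺]_out/[Na⁺]_in) with z = +1.
= (59.8/1) · log₁₀(130/25) = 59.80 · log₁₀(5.2)
= 59.80 · (0.7160) = 42.82 mV

43 mV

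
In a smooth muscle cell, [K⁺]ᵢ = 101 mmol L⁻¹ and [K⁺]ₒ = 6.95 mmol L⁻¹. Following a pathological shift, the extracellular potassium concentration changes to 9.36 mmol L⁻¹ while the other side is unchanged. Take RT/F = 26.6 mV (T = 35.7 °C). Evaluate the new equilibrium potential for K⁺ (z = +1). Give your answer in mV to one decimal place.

After the shift: [K⁺]_out = 9.36, [K⁺]_in = 101 mmol L⁻¹.
E_new = (26.6/1)·ln(9.36/101) = 26.60 · (-2.3787) = -63.27 mV

-63.3 mV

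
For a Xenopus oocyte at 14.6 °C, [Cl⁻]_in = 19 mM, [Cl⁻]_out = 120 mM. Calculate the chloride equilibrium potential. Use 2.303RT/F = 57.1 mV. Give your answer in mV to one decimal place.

E = (57.1/z) · log₁₀([Cl⁻]_out/[Cl⁻]_in) with z = -1.
For an anion, dividing by z = -1 reverses the sign.
= (57.1/-1) · log₁₀(120/19) = -57.10 · log₁₀(6.316)
= -57.10 · (0.8004) = -45.70 mV

-45.7 mV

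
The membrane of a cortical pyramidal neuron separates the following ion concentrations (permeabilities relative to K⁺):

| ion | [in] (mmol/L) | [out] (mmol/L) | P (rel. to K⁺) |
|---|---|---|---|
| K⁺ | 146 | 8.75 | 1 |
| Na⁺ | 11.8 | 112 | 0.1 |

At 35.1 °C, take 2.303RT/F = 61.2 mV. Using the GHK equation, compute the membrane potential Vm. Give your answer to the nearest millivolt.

Vm = 61.2 · log₁₀[(Σ P·[cation]ₒ + Σ P·[anion]ᵢ) / (Σ P·[cation]ᵢ + Σ P·[anion]ₒ)]
Numerator = 1×8.75 + 0.1×112 = 19.95
Denominator = 1×146 + 0.1×11.8 = 147.2
Vm = 61.2 · log₁₀(0.13555) = 61.2 × (-0.8679) = -53.12 mV

-53 mV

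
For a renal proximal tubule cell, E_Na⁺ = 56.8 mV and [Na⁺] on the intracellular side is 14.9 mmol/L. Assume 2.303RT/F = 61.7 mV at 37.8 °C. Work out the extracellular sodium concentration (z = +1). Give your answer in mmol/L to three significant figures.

Nernst: E = (61.7/1) · log₁₀([out]/[in]), so log₁₀([out]/[in]) = 56.8 × 1 / 61.7 = 0.9206.
[out]/[in] = 10^(0.9206) = 8.329.
[out] = 8.329 × 14.9 = 124.1 mmol/L.

124 mmol/L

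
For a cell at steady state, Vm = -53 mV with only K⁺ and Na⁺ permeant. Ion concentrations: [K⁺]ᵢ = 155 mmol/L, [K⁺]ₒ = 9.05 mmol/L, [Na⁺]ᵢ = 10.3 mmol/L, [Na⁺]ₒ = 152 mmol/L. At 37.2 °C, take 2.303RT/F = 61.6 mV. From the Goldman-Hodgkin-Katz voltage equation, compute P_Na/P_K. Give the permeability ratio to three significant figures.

0.0819

Let α = P_Na/P_K. GHK: Vm = 61.6·log₁₀[(Kₒ + α·Naₒ)/(Kᵢ + α·Naᵢ)].
10^(Vm/61.6) = 10^(-53.0/61.6) = 0.13791
So 0.13791·(Kᵢ + α·Naᵢ) = Kₒ + α·Naₒ → α = (0.13791·155.0 − 9.05) / (152.0 − 0.13791·10.3)
α = (21.38 − 9.05) / (152.0 − 1.421) = 12.33/150.6 = 0.08186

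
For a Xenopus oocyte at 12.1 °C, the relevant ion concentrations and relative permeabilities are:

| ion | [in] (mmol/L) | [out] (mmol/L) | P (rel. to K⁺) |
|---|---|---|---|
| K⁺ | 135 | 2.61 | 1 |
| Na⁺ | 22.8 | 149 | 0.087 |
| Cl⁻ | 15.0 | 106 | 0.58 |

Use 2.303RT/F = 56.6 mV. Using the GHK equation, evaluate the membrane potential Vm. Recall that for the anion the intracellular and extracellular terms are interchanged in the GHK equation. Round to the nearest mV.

-52 mV

Vm = 56.6 · log₁₀[(Σ P·[cation]ₒ + Σ P·[anion]ᵢ) / (Σ P·[cation]ᵢ + Σ P·[anion]ₒ)]
Numerator = 1×2.61 + 0.087×149 + 0.58×15.0 = 24.27
Denominator = 1×135 + 0.087×22.8 + 0.58×106 = 198.5
Vm = 56.6 · log₁₀(0.1223) = 56.6 × (-0.9126) = -51.65 mV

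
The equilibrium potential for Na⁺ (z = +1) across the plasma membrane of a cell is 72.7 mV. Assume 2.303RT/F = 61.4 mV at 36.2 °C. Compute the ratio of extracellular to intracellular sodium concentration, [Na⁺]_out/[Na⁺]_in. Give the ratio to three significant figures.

15.3

log₁₀([out]/[in]) = E·z/(61.4) = 72.7 × 1 / 61.4 = 1.1840
[out]/[in] = 10^(1.1840) = 15.28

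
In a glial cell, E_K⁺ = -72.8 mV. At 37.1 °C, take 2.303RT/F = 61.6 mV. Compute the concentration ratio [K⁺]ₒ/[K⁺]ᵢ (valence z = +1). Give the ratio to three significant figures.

0.0658

log₁₀([out]/[in]) = E·z/(61.6) = -72.8 × 1 / 61.6 = -1.1818
[out]/[in] = 10^(-1.1818) = 0.06579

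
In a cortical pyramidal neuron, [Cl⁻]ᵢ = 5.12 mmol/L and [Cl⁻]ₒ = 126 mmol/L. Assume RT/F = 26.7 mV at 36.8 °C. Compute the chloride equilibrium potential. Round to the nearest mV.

E = (26.7/z) · ln([Cl⁻]_out/[Cl⁻]_in) with z = -1.
For an anion, dividing by z = -1 reverses the sign.
= (26.7/-1) · ln(126/5.12) = -26.70 · ln(24.61)
= -26.70 · (3.2031) = -85.52 mV

-86 mV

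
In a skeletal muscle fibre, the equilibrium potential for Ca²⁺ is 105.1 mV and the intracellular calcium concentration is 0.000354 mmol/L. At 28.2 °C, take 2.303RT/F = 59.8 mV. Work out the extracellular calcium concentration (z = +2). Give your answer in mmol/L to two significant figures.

1.2 mmol/L

Nernst: E = (59.8/2) · log₁₀([out]/[in]), so log₁₀([out]/[in]) = 105.1 × 2 / 59.8 = 3.5151.
[out]/[in] = 10^(3.5151) = 3274.
[out] = 3274 × 0.000354 = 1.159 mmol/L.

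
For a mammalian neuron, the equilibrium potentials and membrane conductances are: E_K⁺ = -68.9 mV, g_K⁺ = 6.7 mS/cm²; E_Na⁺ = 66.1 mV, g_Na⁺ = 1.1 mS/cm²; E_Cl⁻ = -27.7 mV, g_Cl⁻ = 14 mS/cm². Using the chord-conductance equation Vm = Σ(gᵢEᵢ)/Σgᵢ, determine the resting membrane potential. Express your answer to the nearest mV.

Σ gᵢEᵢ = 6.7·(-68.9) + 1.1·(66.1) + 14·(-27.7) = -776.72
Σ gᵢ = 6.7 + 1.1 + 14 = 21.8
Vm = -776.72 / 21.8 = -35.63 mV

-36 mV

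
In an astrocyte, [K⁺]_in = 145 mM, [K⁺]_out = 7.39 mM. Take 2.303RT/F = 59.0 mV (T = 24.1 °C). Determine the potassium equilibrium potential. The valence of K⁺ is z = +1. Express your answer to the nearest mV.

-76 mV

E = (59.0/z) · log₁₀([K⁺]_out/[K⁺]_in) with z = +1.
= (59.0/1) · log₁₀(7.39/145) = 59.00 · log₁₀(0.05097)
= 59.00 · (-1.2927) = -76.27 mV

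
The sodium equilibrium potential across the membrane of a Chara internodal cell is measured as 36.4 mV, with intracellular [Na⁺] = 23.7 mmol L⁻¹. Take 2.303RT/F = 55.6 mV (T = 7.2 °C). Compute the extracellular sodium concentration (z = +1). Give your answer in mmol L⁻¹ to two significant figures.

Nernst: E = (55.6/1) · log₁₀([out]/[in]), so log₁₀([out]/[in]) = 36.4 × 1 / 55.6 = 0.6547.
[out]/[in] = 10^(0.6547) = 4.515.
[out] = 4.515 × 23.7 = 107 mmol L⁻¹.

110 mmol L⁻¹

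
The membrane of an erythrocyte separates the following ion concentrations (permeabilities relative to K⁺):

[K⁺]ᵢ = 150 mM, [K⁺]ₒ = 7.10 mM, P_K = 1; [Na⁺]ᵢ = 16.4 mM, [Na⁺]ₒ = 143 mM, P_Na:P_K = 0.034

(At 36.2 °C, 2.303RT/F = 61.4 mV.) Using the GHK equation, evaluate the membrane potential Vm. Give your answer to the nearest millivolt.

Vm = 61.4 · log₁₀[(Σ P·[cation]ₒ + Σ P·[anion]ᵢ) / (Σ P·[cation]ᵢ + Σ P·[anion]ₒ)]
Numerator = 1×7.10 + 0.034×143 = 11.96
Denominator = 1×150 + 0.034×16.4 = 150.6
Vm = 61.4 · log₁₀(0.079451) = 61.4 × (-1.0999) = -67.53 mV

-68 mV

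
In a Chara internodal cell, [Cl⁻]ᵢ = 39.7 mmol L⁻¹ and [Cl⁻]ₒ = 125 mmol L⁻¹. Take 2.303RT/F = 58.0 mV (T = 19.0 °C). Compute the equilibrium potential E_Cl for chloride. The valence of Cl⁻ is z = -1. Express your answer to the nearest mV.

E = (58.0/z) · log₁₀([Cl⁻]_out/[Cl⁻]_in) with z = -1.
For an anion, dividing by z = -1 reverses the sign.
= (58.0/-1) · log₁₀(125/39.7) = -58.00 · log₁₀(3.149)
= -58.00 · (0.4981) = -28.89 mV

-29 mV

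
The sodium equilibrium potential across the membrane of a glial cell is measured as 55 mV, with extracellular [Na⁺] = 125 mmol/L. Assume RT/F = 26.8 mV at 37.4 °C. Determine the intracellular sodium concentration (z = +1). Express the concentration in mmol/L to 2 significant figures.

Nernst: E = (26.8/1) · ln([out]/[in]), so ln([out]/[in]) = 55.0 × 1 / 26.8 = 2.0522.
[out]/[in] = e^(2.0522) = 7.785.
[in] = 125 / 7.785 = 16.06 mmol/L.

16 mmol/L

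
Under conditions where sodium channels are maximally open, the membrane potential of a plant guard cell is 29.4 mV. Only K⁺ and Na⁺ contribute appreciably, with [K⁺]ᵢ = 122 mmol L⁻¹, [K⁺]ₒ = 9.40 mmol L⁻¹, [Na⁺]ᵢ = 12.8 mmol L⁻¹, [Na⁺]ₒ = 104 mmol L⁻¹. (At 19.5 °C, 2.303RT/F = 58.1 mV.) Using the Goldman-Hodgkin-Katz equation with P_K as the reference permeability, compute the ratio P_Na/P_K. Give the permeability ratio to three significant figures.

Let α = P_Na/P_K. GHK: Vm = 58.1·log₁₀[(Kₒ + α·Naₒ)/(Kᵢ + α·Naᵢ)].
10^(Vm/58.1) = 10^(29.4/58.1) = 3.2064
So 3.2064·(Kᵢ + α·Naᵢ) = Kₒ + α·Naₒ → α = (3.2064·122.0 − 9.4) / (104.0 − 3.2064·12.8)
α = (391.2 − 9.4) / (104.0 − 41.04) = 381.8/62.96 = 6.064

6.06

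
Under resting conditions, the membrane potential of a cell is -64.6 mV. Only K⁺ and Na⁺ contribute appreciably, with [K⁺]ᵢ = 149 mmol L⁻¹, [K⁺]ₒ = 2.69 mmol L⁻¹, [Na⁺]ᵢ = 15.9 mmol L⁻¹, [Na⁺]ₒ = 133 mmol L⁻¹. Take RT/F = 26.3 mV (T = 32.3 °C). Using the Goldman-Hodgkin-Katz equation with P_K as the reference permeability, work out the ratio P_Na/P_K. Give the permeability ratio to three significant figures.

Let α = P_Na/P_K. GHK: Vm = 26.3·ln[(Kₒ + α·Naₒ)/(Kᵢ + α·Naᵢ)].
e^(Vm/26.3) = e^(-64.6/26.3) = 0.085754
So 0.085754·(Kᵢ + α·Naᵢ) = Kₒ + α·Naₒ → α = (0.085754·149.0 − 2.69) / (133.0 − 0.085754·15.9)
α = (12.78 − 2.69) / (133.0 − 1.363) = 10.09/131.6 = 0.07663

0.0766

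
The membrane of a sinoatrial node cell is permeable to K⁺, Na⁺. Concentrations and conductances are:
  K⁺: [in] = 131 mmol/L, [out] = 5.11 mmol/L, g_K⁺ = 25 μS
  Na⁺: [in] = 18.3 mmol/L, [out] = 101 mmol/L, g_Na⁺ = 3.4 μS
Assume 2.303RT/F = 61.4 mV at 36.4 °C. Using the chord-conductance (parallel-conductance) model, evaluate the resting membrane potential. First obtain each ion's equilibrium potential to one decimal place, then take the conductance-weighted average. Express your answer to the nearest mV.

-71 mV

E_K⁺ = (61.4/1)·log₁₀(5.11/131) = -86.5 mV
E_Na⁺ = (61.4/1)·log₁₀(101/18.3) = 45.6 mV
Vm = (Σ gᵢEᵢ)/(Σ gᵢ) = (25·-86.5 + 3.4·45.6) / (25 + 3.4)
= -2007.46 / 28.4 = -70.69 mV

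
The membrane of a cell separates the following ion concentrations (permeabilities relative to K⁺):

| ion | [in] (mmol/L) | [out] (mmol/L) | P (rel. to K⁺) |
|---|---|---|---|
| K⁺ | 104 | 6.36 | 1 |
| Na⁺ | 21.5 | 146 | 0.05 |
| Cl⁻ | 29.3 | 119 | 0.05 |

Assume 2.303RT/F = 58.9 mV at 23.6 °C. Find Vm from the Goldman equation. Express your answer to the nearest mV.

Vm = 58.9 · log₁₀[(Σ P·[cation]ₒ + Σ P·[anion]ᵢ) / (Σ P·[cation]ᵢ + Σ P·[anion]ₒ)]
Numerator = 1×6.36 + 0.05×146 + 0.05×29.3 = 15.12
Denominator = 1×104 + 0.05×21.5 + 0.05×119 = 111
Vm = 58.9 · log₁₀(0.13623) = 58.9 × (-0.8657) = -50.99 mV

-51 mV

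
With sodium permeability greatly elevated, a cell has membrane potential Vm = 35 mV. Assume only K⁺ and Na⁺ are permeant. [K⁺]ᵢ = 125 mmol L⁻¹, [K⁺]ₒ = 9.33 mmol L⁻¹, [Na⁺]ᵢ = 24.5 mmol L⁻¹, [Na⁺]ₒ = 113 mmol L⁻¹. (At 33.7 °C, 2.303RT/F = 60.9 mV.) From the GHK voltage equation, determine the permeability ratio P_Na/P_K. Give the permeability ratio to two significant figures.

22

Let α = P_Na/P_K. GHK: Vm = 60.9·log₁₀[(Kₒ + α·Naₒ)/(Kᵢ + α·Naᵢ)].
10^(Vm/60.9) = 10^(35.0/60.9) = 3.7559
So 3.7559·(Kᵢ + α·Naᵢ) = Kₒ + α·Naₒ → α = (3.7559·125.0 − 9.33) / (113.0 − 3.7559·24.5)
α = (469.5 − 9.33) / (113.0 − 92.02) = 460.2/20.98 = 21.93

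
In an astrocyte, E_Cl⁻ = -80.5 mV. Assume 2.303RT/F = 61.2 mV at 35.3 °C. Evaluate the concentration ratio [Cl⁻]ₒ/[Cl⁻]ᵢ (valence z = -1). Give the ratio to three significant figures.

log₁₀([out]/[in]) = E·z/(61.2) = -80.5 × -1 / 61.2 = 1.3154
[out]/[in] = 10^(1.3154) = 20.67

20.7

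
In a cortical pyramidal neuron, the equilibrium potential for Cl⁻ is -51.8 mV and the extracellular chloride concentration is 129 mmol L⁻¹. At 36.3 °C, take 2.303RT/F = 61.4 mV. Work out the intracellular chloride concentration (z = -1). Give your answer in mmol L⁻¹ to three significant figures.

18.5 mmol L⁻¹

Nernst: E = (61.4/-1) · log₁₀([out]/[in]), so log₁₀([out]/[in]) = -51.8 × -1 / 61.4 = 0.8436.
[out]/[in] = 10^(0.8436) = 6.977.
[in] = 129 / 6.977 = 18.49 mmol L⁻¹.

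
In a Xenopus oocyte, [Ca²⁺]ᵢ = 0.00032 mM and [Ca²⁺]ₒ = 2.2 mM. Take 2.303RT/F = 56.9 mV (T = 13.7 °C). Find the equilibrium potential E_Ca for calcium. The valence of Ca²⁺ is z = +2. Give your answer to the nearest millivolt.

109 mV

E = (56.9/z) · log₁₀([Ca²⁺]_out/[Ca²⁺]_in) with z = +2.
= (56.9/2) · log₁₀(2.2/0.00032) = 28.45 · log₁₀(6875)
= 28.45 · (3.8373) = 109.17 mV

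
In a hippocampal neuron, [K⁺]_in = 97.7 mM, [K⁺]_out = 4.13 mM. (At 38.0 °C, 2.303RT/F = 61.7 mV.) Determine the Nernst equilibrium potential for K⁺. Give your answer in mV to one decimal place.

E = (61.7/z) · log₁₀([K⁺]_out/[K⁺]_in) with z = +1.
= (61.7/1) · log₁₀(4.13/97.7) = 61.70 · log₁₀(0.04227)
= 61.70 · (-1.3739) = -84.77 mV

-84.8 mV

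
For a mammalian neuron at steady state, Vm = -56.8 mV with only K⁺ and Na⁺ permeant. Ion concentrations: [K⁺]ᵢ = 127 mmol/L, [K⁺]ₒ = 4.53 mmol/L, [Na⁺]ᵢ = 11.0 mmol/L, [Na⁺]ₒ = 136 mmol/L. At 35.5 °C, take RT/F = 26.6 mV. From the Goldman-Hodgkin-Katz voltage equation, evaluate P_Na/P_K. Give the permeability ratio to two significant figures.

Let α = P_Na/P_K. GHK: Vm = 26.6·ln[(Kₒ + α·Naₒ)/(Kᵢ + α·Naᵢ)].
e^(Vm/26.6) = e^(-56.8/26.6) = 0.1182
So 0.1182·(Kᵢ + α·Naᵢ) = Kₒ + α·Naₒ → α = (0.1182·127.0 − 4.53) / (136.0 − 0.1182·11.0)
α = (15.01 − 4.53) / (136.0 − 1.3) = 10.48/134.7 = 0.07782

0.078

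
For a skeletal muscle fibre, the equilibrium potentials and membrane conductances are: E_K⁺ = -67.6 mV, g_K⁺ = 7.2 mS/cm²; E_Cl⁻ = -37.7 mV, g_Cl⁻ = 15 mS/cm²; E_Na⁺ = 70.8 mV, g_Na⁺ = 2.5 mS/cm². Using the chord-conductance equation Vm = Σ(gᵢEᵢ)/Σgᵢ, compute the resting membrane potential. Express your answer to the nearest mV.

-35 mV

Σ gᵢEᵢ = 7.2·(-67.6) + 15·(-37.7) + 2.5·(70.8) = -875.22
Σ gᵢ = 7.2 + 15 + 2.5 = 24.7
Vm = -875.22 / 24.7 = -35.43 mV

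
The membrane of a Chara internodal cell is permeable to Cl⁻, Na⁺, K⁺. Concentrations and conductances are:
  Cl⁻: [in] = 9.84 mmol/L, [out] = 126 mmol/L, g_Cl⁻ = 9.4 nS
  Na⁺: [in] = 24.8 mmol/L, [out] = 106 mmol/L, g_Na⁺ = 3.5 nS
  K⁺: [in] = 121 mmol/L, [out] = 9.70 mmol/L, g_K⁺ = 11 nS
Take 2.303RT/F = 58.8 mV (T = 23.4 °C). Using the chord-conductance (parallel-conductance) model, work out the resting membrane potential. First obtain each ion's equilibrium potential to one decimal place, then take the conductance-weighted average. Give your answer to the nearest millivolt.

E_Cl⁻ = (58.8/-1)·log₁₀(126/9.84) = -65.1 mV
E_Na⁺ = (58.8/1)·log₁₀(106/24.8) = 37.1 mV
E_K⁺ = (58.8/1)·log₁₀(9.70/121) = -64.4 mV
Vm = (Σ gᵢEᵢ)/(Σ gᵢ) = (9.4·-65.1 + 3.5·37.1 + 11·-64.4) / (9.4 + 3.5 + 11)
= -1190.49 / 23.9 = -49.81 mV

-50 mV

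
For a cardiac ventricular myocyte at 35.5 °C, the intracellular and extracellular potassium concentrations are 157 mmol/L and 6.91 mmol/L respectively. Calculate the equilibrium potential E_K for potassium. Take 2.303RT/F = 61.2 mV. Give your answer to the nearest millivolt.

-83 mV

E = (61.2/z) · log₁₀([K⁺]_out/[K⁺]_in) with z = +1.
= (61.2/1) · log₁₀(6.91/157) = 61.20 · log₁₀(0.04401)
= 61.20 · (-1.3564) = -83.01 mV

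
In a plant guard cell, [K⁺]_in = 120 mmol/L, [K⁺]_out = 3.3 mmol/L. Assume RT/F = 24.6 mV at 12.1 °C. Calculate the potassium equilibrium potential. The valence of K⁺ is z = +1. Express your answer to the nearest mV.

-88 mV

E = (24.6/z) · ln([K⁺]_out/[K⁺]_in) with z = +1.
= (24.6/1) · ln(3.3/120) = 24.60 · ln(0.0275)
= 24.60 · (-3.5936) = -88.40 mV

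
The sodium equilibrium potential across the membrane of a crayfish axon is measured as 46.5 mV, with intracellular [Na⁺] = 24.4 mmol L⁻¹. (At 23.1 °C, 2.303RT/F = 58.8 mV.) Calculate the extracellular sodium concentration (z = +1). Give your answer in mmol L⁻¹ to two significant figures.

Nernst: E = (58.8/1) · log₁₀([out]/[in]), so log₁₀([out]/[in]) = 46.5 × 1 / 58.8 = 0.7908.
[out]/[in] = 10^(0.7908) = 6.178.
[out] = 6.178 × 24.4 = 150.7 mmol L⁻¹.

150 mmol L⁻¹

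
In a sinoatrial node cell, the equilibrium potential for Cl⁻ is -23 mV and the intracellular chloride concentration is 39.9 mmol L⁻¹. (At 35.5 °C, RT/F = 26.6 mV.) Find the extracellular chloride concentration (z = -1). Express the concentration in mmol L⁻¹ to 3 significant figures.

94.7 mmol L⁻¹

Nernst: E = (26.6/-1) · ln([out]/[in]), so ln([out]/[in]) = -23.0 × -1 / 26.6 = 0.8647.
[out]/[in] = e^(0.8647) = 2.374.
[out] = 2.374 × 39.9 = 94.73 mmol L⁻¹.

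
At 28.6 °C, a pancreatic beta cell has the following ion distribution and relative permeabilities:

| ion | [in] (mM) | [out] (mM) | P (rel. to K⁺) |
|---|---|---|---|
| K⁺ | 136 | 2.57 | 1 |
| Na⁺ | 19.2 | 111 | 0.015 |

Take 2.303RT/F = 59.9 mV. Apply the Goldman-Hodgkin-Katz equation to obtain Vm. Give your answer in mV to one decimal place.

-90.3 mV

Vm = 59.9 · log₁₀[(Σ P·[cation]ₒ + Σ P·[anion]ᵢ) / (Σ P·[cation]ᵢ + Σ P·[anion]ₒ)]
Numerator = 1×2.57 + 0.015×111 = 4.235
Denominator = 1×136 + 0.015×19.2 = 136.3
Vm = 59.9 · log₁₀(0.031074) = 59.9 × (-1.5076) = -90.31 mV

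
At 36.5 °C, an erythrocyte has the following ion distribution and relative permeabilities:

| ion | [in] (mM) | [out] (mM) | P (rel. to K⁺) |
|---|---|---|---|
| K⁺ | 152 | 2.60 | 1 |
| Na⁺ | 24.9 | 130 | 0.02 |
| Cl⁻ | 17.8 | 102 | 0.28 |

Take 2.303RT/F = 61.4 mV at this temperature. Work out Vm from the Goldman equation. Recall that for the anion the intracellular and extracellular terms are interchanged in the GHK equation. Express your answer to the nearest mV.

Vm = 61.4 · log₁₀[(Σ P·[cation]ₒ + Σ P·[anion]ᵢ) / (Σ P·[cation]ᵢ + Σ P·[anion]ₒ)]
Numerator = 1×2.60 + 0.02×130 + 0.28×17.8 = 10.18
Denominator = 1×152 + 0.02×24.9 + 0.28×102 = 181.1
Vm = 61.4 · log₁₀(0.056247) = 61.4 × (-1.2499) = -76.74 mV

-77 mV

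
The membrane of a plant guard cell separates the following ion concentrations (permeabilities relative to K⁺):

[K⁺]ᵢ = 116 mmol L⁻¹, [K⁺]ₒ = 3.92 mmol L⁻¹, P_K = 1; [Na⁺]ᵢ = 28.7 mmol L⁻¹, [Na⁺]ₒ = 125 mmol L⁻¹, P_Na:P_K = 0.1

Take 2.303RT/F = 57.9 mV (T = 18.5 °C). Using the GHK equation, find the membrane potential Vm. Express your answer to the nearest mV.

Vm = 57.9 · log₁₀[(Σ P·[cation]ₒ + Σ P·[anion]ᵢ) / (Σ P·[cation]ᵢ + Σ P·[anion]ₒ)]
Numerator = 1×3.92 + 0.1×125 = 16.42
Denominator = 1×116 + 0.1×28.7 = 118.9
Vm = 57.9 · log₁₀(0.13813) = 57.9 × (-0.8597) = -49.78 mV

-50 mV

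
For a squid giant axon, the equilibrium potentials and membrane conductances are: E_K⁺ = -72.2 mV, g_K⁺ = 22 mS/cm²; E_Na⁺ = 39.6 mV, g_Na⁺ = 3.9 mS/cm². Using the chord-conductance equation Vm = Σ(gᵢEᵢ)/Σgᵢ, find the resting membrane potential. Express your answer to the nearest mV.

Σ gᵢEᵢ = 22·(-72.2) + 3.9·(39.6) = -1433.96
Σ gᵢ = 22 + 3.9 = 25.9
Vm = -1433.96 / 25.9 = -55.37 mV

-55 mV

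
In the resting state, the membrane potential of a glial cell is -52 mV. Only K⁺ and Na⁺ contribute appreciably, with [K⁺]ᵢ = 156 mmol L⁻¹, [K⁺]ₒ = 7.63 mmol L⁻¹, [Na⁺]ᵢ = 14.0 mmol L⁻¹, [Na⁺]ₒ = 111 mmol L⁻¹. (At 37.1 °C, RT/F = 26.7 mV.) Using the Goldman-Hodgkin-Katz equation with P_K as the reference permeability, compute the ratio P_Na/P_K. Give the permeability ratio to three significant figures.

0.134

Let α = P_Na/P_K. GHK: Vm = 26.7·ln[(Kₒ + α·Naₒ)/(Kᵢ + α·Naᵢ)].
e^(Vm/26.7) = e^(-52.0/26.7) = 0.14262
So 0.14262·(Kᵢ + α·Naᵢ) = Kₒ + α·Naₒ → α = (0.14262·156.0 − 7.63) / (111.0 − 0.14262·14.0)
α = (22.25 − 7.63) / (111.0 − 1.997) = 14.62/109 = 0.1341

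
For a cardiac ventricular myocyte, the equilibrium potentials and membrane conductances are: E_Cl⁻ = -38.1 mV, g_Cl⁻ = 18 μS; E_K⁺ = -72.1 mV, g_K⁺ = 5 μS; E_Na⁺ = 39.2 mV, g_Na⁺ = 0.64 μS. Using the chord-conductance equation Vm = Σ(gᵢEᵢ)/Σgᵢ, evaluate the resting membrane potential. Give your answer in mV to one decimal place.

-43.2 mV

Σ gᵢEᵢ = 18·(-38.1) + 5·(-72.1) + 0.64·(39.2) = -1021.21
Σ gᵢ = 18 + 5 + 0.64 = 23.64
Vm = -1021.21 / 23.64 = -43.20 mV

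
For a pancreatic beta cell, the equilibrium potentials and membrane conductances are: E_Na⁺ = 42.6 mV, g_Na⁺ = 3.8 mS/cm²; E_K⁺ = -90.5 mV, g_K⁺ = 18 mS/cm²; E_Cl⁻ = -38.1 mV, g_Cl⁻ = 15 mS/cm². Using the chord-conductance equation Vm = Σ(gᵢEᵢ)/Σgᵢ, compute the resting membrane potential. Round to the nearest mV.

-55 mV

Σ gᵢEᵢ = 3.8·(42.6) + 18·(-90.5) + 15·(-38.1) = -2038.62
Σ gᵢ = 3.8 + 18 + 15 = 36.8
Vm = -2038.62 / 36.8 = -55.40 mV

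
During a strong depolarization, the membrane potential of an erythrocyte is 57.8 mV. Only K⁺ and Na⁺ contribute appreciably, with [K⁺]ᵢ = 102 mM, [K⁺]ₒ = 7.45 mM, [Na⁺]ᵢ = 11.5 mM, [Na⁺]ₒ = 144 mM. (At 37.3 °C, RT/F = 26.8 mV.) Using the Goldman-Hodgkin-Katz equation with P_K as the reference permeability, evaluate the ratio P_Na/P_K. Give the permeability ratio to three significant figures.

Let α = P_Na/P_K. GHK: Vm = 26.8·ln[(Kₒ + α·Naₒ)/(Kᵢ + α·Naᵢ)].
e^(Vm/26.8) = e^(57.8/26.8) = 8.6427
So 8.6427·(Kᵢ + α·Naᵢ) = Kₒ + α·Naₒ → α = (8.6427·102.0 − 7.45) / (144.0 − 8.6427·11.5)
α = (881.6 − 7.45) / (144.0 − 99.39) = 874.1/44.61 = 19.59

19.6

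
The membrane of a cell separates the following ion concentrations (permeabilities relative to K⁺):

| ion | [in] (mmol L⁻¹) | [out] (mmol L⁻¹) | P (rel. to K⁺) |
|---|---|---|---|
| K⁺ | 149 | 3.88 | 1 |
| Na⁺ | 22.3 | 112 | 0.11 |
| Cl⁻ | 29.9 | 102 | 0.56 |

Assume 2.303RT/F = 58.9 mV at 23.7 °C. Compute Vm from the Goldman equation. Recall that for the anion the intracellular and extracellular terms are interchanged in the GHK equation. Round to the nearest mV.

Vm = 58.9 · log₁₀[(Σ P·[cation]ₒ + Σ P·[anion]ᵢ) / (Σ P·[cation]ᵢ + Σ P·[anion]ₒ)]
Numerator = 1×3.88 + 0.11×112 + 0.56×29.9 = 32.94
Denominator = 1×149 + 0.11×22.3 + 0.56×102 = 208.6
Vm = 58.9 · log₁₀(0.15795) = 58.9 × (-0.8015) = -47.21 mV

-47 mV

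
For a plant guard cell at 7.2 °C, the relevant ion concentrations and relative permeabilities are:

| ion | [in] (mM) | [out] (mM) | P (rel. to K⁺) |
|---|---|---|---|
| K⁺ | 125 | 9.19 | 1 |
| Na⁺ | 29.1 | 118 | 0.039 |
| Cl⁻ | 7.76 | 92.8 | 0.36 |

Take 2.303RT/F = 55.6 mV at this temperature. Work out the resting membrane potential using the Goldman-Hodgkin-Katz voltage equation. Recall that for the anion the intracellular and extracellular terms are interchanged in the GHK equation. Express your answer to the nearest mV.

Vm = 55.6 · log₁₀[(Σ P·[cation]ₒ + Σ P·[anion]ᵢ) / (Σ P·[cation]ᵢ + Σ P·[anion]ₒ)]
Numerator = 1×9.19 + 0.039×118 + 0.36×7.76 = 16.59
Denominator = 1×125 + 0.039×29.1 + 0.36×92.8 = 159.5
Vm = 55.6 · log₁₀(0.10396) = 55.6 × (-0.9831) = -54.66 mV

-55 mV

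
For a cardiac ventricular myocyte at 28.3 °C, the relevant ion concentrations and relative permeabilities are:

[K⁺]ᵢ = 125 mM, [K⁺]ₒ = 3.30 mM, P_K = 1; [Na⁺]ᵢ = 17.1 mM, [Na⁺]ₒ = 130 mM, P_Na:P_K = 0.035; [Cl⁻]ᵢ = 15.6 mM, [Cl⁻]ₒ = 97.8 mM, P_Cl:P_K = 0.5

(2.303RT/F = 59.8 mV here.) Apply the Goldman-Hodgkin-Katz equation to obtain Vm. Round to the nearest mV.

-63 mV

Vm = 59.8 · log₁₀[(Σ P·[cation]ₒ + Σ P·[anion]ᵢ) / (Σ P·[cation]ᵢ + Σ P·[anion]ₒ)]
Numerator = 1×3.30 + 0.035×130 + 0.5×15.6 = 15.65
Denominator = 1×125 + 0.035×17.1 + 0.5×97.8 = 174.5
Vm = 59.8 · log₁₀(0.089686) = 59.8 × (-1.0473) = -62.63 mV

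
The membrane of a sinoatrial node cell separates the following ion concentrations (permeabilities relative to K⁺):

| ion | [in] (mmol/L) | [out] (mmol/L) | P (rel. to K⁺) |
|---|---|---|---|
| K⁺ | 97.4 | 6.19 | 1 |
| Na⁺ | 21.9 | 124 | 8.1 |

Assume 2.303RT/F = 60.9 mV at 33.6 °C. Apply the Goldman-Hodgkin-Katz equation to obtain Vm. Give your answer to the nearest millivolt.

34 mV

Vm = 60.9 · log₁₀[(Σ P·[cation]ₒ + Σ P·[anion]ᵢ) / (Σ P·[cation]ᵢ + Σ P·[anion]ₒ)]
Numerator = 1×6.19 + 8.1×124 = 1011
Denominator = 1×97.4 + 8.1×21.9 = 274.8
Vm = 60.9 · log₁₀(3.6777) = 60.9 × (0.5656) = 34.44 mV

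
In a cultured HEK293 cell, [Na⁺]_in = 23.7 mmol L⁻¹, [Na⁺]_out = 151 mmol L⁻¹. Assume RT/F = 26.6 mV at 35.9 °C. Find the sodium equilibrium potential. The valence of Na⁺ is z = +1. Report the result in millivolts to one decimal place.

49.3 mV

E = (26.6/z) · ln([Na⁺]_out/[Na⁺]_in) with z = +1.
= (26.6/1) · ln(151/23.7) = 26.60 · ln(6.371)
= 26.60 · (1.8518) = 49.26 mV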